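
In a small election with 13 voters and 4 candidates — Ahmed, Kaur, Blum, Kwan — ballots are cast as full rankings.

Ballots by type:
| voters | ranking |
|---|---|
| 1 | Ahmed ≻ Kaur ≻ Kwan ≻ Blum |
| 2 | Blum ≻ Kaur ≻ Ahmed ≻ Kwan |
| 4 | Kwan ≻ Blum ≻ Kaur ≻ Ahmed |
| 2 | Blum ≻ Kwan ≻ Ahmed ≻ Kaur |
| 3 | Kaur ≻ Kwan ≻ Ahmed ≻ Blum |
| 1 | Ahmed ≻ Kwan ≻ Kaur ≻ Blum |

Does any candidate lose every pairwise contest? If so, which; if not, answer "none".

Pairwise majorities:
Ahmed vs Kaur: 1+2+1 = 4 for Ahmed, 9 for Kaur — Kaur by 9–4.
Ahmed vs Blum: Ahmed is ranked higher on 1+3+1 = 5 ballots, Blum on 8. Blum wins 8–5.
Ahmed vs Kwan: 1+2+1 = 4 for Ahmed, 9 for Kwan — Kwan by 9–4.
Kaur vs Blum: Kaur is ranked higher on 1+3+1 = 5 ballots, Blum on 8. Blum wins 8–5.
Kaur vs Kwan: Kwan, 7–6.
Blum vs Kwan: Blum is ranked higher on 2+2 = 4 ballots, Kwan on 9. Kwan wins 9–4.
Ahmed loses to every other candidate — it is the Condorcet loser.

Ahmed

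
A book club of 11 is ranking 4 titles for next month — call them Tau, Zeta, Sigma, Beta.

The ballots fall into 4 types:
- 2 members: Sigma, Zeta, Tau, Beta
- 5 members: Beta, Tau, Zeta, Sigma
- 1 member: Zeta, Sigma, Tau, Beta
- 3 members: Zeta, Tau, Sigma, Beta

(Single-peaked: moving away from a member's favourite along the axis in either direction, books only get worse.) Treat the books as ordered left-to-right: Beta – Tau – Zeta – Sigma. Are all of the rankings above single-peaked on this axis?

yes

Axis positions: Beta=1, Tau=2, Zeta=3, Sigma=4.
Type 1 (peak Sigma at position 4): ranking walks positions 4-3-2-1, expanding outward from the peak — single-peaked.
Type 2 (peak Beta at position 1): ranking walks positions 1-2-3-4, expanding outward from the peak — single-peaked.
Type 3 (peak Zeta at position 3): ranking walks positions 3-4-2-1, expanding outward from the peak — single-peaked.
Type 4 (peak Zeta at position 3): ranking walks positions 3-2-4-1, expanding outward from the peak — single-peaked.
Every ranking is single-peaked on this axis.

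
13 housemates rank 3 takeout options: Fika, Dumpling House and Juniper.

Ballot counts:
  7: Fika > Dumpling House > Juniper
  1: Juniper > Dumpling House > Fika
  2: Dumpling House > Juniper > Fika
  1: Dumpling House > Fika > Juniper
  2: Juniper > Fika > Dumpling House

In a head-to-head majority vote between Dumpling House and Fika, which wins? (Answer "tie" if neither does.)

Fika

Ballots ranking Dumpling House above Fika: 1 + 2 + 1 = 4.
Ballots ranking Fika above Dumpling House: 13 − 4 = 9.
Fika wins the head-to-head 9–4.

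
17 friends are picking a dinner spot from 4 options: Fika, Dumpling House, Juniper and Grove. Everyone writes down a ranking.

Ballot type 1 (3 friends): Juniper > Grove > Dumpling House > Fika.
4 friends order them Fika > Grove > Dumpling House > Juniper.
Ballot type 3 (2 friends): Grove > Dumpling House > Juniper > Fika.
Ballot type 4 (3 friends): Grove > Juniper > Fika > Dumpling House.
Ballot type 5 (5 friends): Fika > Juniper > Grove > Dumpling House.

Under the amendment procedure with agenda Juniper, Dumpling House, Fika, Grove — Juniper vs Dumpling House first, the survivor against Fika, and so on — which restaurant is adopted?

Round 1: Juniper vs Dumpling House — 11–6, Juniper advances.
Round 2: Juniper vs Fika — 8–9, Fika advances.
Round 3: Fika vs Grove — 9–8, Fika advances.
Fika survives the agenda.

Fika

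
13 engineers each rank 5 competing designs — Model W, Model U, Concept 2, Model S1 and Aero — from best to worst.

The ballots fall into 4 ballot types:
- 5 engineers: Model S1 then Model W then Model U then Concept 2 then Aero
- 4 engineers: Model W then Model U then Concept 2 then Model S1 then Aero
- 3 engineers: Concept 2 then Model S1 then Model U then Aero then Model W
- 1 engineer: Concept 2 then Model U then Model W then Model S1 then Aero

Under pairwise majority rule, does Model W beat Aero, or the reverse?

Ballots ranking Model W above Aero: 5 + 4 + 1 = 10.
Ballots ranking Aero above Model W: 13 − 10 = 3.
Model W wins the head-to-head 10–3.

Model W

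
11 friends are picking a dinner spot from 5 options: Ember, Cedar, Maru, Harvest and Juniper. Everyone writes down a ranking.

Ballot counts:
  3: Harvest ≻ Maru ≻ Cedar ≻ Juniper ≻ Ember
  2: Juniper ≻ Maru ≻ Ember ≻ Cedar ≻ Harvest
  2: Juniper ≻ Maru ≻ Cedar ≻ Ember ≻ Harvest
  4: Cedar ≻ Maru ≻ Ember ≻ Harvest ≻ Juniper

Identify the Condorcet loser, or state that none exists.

Pairwise majorities:
Ember vs Cedar: Cedar, 9–2.
Ember vs Maru: 0 to 11, Maru.
Ember vs Harvest: 8 to 3, Ember.
Ember vs Juniper: Ember preferred on 4 ballots; Juniper wins 7–4.
Cedar vs Maru: 4 to 7, Maru.
Cedar vs Harvest: Cedar preferred on 2+2+4 = 8 ballots; Cedar wins 8–3.
Cedar–Juniper: Cedar 7–4.
Maru vs Harvest: Maru, 8–3.
Maru vs Juniper: 7 to 4, Maru.
Harvest vs Juniper: Harvest is ranked higher on 3+4 = 7 ballots, Juniper on 4. Harvest wins 7–4.
Each restaurant has at least one pairwise win (Ember beats Harvest; Cedar beats Ember; Maru beats Ember; Harvest beats Juniper; Juniper beats Ember) — no Condorcet loser.

none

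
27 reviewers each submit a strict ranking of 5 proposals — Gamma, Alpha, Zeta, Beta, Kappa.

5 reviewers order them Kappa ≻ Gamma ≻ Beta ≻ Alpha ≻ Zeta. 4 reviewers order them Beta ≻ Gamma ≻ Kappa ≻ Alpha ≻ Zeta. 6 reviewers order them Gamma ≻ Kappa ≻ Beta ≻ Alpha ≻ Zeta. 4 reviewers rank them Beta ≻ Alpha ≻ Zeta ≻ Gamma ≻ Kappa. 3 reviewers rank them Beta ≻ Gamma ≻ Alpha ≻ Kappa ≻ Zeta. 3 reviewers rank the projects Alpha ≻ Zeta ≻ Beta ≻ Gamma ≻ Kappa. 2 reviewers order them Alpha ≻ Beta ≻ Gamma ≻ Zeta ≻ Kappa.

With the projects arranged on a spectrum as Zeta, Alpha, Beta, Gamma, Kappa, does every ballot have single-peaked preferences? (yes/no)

Axis positions: Zeta=1, Alpha=2, Beta=3, Gamma=4, Kappa=5.
Bloc 1 (peak Kappa at position 5): ranking walks positions 5-4-3-2-1, expanding outward from the peak — single-peaked.
Bloc 2 (peak Beta at position 3): ranking walks positions 3-4-5-2-1, expanding outward from the peak — single-peaked.
Bloc 3 (peak Gamma at position 4): ranking walks positions 4-5-3-2-1, expanding outward from the peak — single-peaked.
Bloc 4 (peak Beta at position 3): ranking walks positions 3-2-1-4-5, expanding outward from the peak — single-peaked.
Bloc 5 (peak Beta at position 3): ranking walks positions 3-4-2-5-1, expanding outward from the peak — single-peaked.
Bloc 6 (peak Alpha at position 2): ranking walks positions 2-1-3-4-5, expanding outward from the peak — single-peaked.
Bloc 7 (peak Alpha at position 2): ranking walks positions 2-3-4-1-5, expanding outward from the peak — single-peaked.
Every ranking is single-peaked on this axis.

yes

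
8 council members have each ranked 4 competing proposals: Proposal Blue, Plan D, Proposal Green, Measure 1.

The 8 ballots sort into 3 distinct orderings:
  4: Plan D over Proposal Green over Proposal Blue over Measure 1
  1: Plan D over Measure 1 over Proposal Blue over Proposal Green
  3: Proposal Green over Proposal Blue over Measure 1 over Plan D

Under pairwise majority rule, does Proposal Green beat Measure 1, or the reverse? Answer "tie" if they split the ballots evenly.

Proposal Green

Ballots ranking Proposal Green above Measure 1: 4 + 3 = 7.
Ballots ranking Measure 1 above Proposal Green: 8 − 7 = 1.
Proposal Green wins the head-to-head 7–1.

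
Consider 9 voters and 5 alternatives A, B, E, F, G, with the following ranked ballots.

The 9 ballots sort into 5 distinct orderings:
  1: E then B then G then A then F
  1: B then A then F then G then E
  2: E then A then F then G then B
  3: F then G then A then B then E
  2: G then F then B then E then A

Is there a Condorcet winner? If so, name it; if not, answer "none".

Check each pair by majority over 9 ballots:
A–B: A 5–4.
A–E: E 5–4.
A vs F: F wins 5–4.
A–G: G 6–3.
B vs E: B, 6–3.
B vs F: F, 7–2.
B–G: G 7–2.
E–F: F 6–3.
E vs G: G wins 6–3.
F vs G: F wins 6–3.
F wins every pairwise contest, so F is the Condorcet winner.

F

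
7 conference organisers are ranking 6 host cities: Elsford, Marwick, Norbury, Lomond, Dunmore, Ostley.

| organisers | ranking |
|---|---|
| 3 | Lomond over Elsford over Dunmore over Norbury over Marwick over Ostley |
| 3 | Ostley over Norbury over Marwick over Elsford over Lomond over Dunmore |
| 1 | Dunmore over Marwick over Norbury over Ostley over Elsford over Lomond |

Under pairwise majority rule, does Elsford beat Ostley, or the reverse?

Ballots ranking Elsford above Ostley: 3.
Ballots ranking Ostley above Elsford: 7 − 3 = 4.
Ostley wins the head-to-head 4–3.

Ostley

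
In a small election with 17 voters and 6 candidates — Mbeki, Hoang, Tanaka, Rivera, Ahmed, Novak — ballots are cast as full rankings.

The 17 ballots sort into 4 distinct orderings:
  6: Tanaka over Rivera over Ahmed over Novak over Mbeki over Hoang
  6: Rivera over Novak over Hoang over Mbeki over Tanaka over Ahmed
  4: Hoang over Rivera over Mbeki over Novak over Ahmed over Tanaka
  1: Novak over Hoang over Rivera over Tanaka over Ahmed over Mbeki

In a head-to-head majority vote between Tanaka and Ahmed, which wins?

Tanaka

Ballots ranking Tanaka above Ahmed: 6 + 6 + 1 = 13.
Ballots ranking Ahmed above Tanaka: 17 − 13 = 4.
Tanaka wins the head-to-head 13–4.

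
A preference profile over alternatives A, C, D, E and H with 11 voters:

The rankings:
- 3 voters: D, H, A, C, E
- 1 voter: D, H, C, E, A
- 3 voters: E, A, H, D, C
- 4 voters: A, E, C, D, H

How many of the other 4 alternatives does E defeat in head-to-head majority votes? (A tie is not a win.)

3

E against each rival (11 voters):
E–A: A 7–4.
E vs C: E wins 7–4.
E vs D: E wins 7–4.
E vs H: E preferred on 3+4 = 7 ballots; E wins 7–4.
E beats C, D, H; loses to A — 3 pairwise wins.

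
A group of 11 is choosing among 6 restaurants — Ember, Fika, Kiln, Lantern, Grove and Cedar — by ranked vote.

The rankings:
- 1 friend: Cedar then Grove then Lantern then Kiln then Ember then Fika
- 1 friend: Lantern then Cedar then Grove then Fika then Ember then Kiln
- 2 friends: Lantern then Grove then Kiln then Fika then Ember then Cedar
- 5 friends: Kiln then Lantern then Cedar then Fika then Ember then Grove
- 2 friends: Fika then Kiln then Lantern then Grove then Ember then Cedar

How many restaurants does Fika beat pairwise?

2

Fika against each rival (11 friends):
Fika vs Ember: Fika is ranked higher on 1+2+5+2 = 10 ballots, Ember on 1. Fika wins 10–1.
Fika vs Kiln: Kiln, 8–3.
Fika–Lantern: Lantern 9–2.
Fika vs Grove: Fika wins 7–4.
Fika vs Cedar: 4 to 7, Cedar.
Fika beats Ember, Grove; loses to Kiln, Lantern, Cedar — 2 pairwise wins.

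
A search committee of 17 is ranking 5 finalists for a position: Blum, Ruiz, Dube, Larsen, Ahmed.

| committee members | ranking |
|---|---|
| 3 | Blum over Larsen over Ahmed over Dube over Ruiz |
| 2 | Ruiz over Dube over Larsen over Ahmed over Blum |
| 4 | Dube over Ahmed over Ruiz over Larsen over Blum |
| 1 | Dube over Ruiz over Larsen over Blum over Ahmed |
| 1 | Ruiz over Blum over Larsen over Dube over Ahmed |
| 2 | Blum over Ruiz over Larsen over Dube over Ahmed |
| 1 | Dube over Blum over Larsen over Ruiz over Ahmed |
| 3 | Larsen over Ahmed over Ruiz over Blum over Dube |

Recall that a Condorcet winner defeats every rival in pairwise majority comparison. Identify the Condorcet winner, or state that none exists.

Head-to-head results (17 committee members):
Blum vs Ruiz: Blum preferred on 3+2+1 = 6 ballots; Ruiz wins 11–6.
Blum vs Dube: 9 to 8, Blum.
Blum vs Larsen: 7 to 10, Larsen.
Blum vs Ahmed: Blum preferred on 3+1+1+2+1 = 8 ballots; Ahmed wins 9–8.
Ruiz vs Dube: 8 to 9, Dube.
Ruiz vs Larsen: Ruiz preferred on 2+4+1+1+2 = 10 ballots; Ruiz wins 10–7.
Ruiz vs Ahmed: 7 to 10, Ahmed.
Dube vs Larsen: 2+4+1+1 = 8 for Dube, 9 for Larsen — Larsen by 9–8.
Dube vs Ahmed: Dube preferred on 2+4+1+1+2+1 = 11 ballots; Dube wins 11–6.
Larsen vs Ahmed: 13 to 4, Larsen.
No candidate is unbeaten: Blum loses to Ruiz; Ruiz loses to Dube; Dube loses to Blum; Larsen loses to Ruiz; Ahmed loses to Dube. In particular Blum > Dube > Ruiz > Blum is a majority cycle — no Condorcet winner exists.

none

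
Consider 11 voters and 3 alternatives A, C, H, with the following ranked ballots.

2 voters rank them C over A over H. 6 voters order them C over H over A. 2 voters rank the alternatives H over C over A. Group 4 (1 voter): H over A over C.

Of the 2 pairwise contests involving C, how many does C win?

C against each rival (11 voters):
C vs A: C preferred on 2+6+2 = 10 ballots; C wins 10–1.
C vs H: 8 to 3, C.
C beats A, H — 2 pairwise wins.

2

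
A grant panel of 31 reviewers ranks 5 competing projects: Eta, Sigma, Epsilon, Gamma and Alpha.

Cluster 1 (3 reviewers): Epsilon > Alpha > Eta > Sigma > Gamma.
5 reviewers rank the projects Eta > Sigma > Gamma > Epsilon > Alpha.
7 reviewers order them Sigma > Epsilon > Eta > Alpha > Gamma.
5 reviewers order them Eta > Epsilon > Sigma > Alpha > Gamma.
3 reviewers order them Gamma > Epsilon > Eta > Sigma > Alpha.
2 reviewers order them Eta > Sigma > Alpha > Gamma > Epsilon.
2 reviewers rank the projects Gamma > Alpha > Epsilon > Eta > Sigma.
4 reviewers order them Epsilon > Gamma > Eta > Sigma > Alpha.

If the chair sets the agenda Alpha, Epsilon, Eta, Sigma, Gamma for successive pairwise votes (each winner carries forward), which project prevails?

Epsilon

Round 1: Alpha vs Epsilon — 4–27, Epsilon advances.
Round 2: Epsilon vs Eta — 19–12, Epsilon advances.
Round 3: Epsilon vs Sigma — 17–14, Epsilon advances.
Round 4: Epsilon vs Gamma — 19–12, Epsilon advances.
Epsilon survives the agenda.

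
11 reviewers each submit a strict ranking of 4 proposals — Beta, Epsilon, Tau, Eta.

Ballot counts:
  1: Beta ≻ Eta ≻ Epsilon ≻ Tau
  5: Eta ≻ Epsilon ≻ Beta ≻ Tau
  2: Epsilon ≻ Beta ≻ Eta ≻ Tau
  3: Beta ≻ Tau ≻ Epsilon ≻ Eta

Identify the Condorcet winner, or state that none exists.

Check each pair by majority over 11 ballots:
Beta–Epsilon: Epsilon 7–4.
Beta–Tau: Beta 11–0.
Beta–Eta: Beta 6–5.
Epsilon–Tau: Epsilon 8–3.
Epsilon vs Eta: Eta, 6–5.
Tau–Eta: Eta 8–3.
Each project drops at least one matchup (Beta loses to Epsilon; Epsilon loses to Eta; Tau loses to Beta; Eta loses to Beta); the cycle Beta > Eta > Epsilon > Beta rules out a Condorcet winner.

none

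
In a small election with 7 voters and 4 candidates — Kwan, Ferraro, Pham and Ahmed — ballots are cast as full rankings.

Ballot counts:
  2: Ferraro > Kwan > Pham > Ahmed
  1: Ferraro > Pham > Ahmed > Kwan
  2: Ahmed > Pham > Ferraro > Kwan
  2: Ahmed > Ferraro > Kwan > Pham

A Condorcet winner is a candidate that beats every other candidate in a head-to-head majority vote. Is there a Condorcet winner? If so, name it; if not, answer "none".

Ahmed

Pairwise majorities:
Kwan vs Ferraro: Kwan is ranked higher on 0 ballots, Ferraro on 7. Ferraro wins 7–0.
Kwan vs Pham: Kwan preferred on 2+2 = 4 ballots; Kwan wins 4–3.
Kwan vs Ahmed: Kwan preferred on 2 ballots; Ahmed wins 5–2.
Ferraro vs Pham: Ferraro, 5–2.
Ferraro–Ahmed: Ahmed 4–3.
Pham vs Ahmed: Pham is ranked higher on 2+1 = 3 ballots, Ahmed on 4. Ahmed wins 4–3.
Ahmed defeats every rival head-to-head and is the Condorcet winner.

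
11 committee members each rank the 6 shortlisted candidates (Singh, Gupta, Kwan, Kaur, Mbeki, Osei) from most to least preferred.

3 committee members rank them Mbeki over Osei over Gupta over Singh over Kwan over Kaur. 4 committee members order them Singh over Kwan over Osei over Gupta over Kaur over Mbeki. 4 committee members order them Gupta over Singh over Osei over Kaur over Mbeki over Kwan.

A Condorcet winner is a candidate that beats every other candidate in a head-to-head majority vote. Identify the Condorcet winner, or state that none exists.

Pairwise majorities:
Singh vs Gupta: Gupta wins 7–4.
Singh vs Kwan: Singh wins 11–0.
Singh vs Kaur: 11 to 0, Singh.
Singh vs Mbeki: Singh, 8–3.
Singh–Osei: Singh 8–3.
Gupta vs Kwan: Gupta preferred on 3+4 = 7 ballots; Gupta wins 7–4.
Gupta vs Kaur: Gupta wins 11–0.
Gupta vs Mbeki: 8 to 3, Gupta.
Gupta vs Osei: Osei, 7–4.
Kwan vs Kaur: Kwan preferred on 3+4 = 7 ballots; Kwan wins 7–4.
Kwan vs Mbeki: Mbeki, 7–4.
Kwan vs Osei: Osei, 7–4.
Kaur vs Mbeki: 8 to 3, Kaur.
Kaur vs Osei: 0 to 11, Osei.
Mbeki vs Osei: Mbeki is ranked higher on 3 ballots, Osei on 8. Osei wins 8–3.
Each candidate drops at least one matchup (Singh loses to Gupta; Gupta loses to Osei; Kwan loses to Singh; Kaur loses to Singh; Mbeki loses to Singh; Osei loses to Singh); the cycle Singh beats Osei beats Gupta beats Singh rules out a Condorcet winner.

none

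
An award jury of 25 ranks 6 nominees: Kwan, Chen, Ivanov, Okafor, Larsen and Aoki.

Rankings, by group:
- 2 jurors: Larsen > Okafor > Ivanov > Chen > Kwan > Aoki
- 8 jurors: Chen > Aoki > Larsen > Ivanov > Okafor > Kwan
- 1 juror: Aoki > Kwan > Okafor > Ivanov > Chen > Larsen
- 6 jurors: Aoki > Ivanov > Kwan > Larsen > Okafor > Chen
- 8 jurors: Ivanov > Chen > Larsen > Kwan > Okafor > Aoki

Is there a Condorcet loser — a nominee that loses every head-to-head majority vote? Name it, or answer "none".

Head-to-head results (25 jurors):
Kwan–Chen: Chen 18–7.
Kwan vs Ivanov: 1 to 24, Ivanov.
Kwan vs Okafor: Kwan is ranked higher on 1+6+8 = 15 ballots, Okafor on 10. Kwan wins 15–10.
Kwan vs Larsen: Larsen wins 18–7.
Kwan vs Aoki: Kwan is ranked higher on 2+8 = 10 ballots, Aoki on 15. Aoki wins 15–10.
Chen vs Ivanov: 8 for Chen, 17 for Ivanov — Ivanov by 17–8.
Chen vs Okafor: Chen wins 16–9.
Chen vs Larsen: Chen wins 17–8.
Chen vs Aoki: 2+8+8 = 18 for Chen, 7 for Aoki — Chen by 18–7.
Ivanov vs Okafor: Ivanov wins 22–3.
Ivanov vs Larsen: Ivanov, 15–10.
Ivanov vs Aoki: Ivanov preferred on 2+8 = 10 ballots; Aoki wins 15–10.
Okafor–Larsen: Larsen 24–1.
Okafor vs Aoki: 10 to 15, Aoki.
Larsen–Aoki: Aoki 15–10.
Only Okafor has no wins; Okafor is the Condorcet loser.

Okafor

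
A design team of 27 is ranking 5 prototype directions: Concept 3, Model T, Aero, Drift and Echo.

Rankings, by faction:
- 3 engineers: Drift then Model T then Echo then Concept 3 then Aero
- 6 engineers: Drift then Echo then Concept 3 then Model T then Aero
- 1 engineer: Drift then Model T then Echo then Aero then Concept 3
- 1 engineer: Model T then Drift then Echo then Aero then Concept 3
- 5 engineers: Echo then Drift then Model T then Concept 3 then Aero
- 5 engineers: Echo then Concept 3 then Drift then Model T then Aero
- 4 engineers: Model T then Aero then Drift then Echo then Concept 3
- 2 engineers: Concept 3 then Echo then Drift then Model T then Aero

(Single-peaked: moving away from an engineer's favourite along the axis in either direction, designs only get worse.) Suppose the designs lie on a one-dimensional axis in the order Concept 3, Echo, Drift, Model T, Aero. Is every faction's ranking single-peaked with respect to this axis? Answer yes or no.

yes

Axis positions: Concept 3=1, Echo=2, Drift=3, Model T=4, Aero=5.
Faction 1 (peak Drift at position 3): ranking walks positions 3-4-2-1-5, expanding outward from the peak — single-peaked.
Faction 2 (peak Drift at position 3): ranking walks positions 3-2-1-4-5, expanding outward from the peak — single-peaked.
Faction 3 (peak Drift at position 3): ranking walks positions 3-4-2-5-1, expanding outward from the peak — single-peaked.
Faction 4 (peak Model T at position 4): ranking walks positions 4-3-2-5-1, expanding outward from the peak — single-peaked.
Faction 5 (peak Echo at position 2): ranking walks positions 2-3-4-1-5, expanding outward from the peak — single-peaked.
Faction 6 (peak Echo at position 2): ranking walks positions 2-1-3-4-5, expanding outward from the peak — single-peaked.
Faction 7 (peak Model T at position 4): ranking walks positions 4-5-3-2-1, expanding outward from the peak — single-peaked.
Faction 8 (peak Concept 3 at position 1): ranking walks positions 1-2-3-4-5, expanding outward from the peak — single-peaked.
Every ranking is single-peaked on this axis.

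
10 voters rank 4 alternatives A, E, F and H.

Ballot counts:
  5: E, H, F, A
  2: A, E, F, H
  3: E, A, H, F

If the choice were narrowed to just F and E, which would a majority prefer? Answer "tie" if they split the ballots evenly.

No ballot ranks F above E: 0.
Ballots ranking E above F: 10 − 0 = 10.
E wins the head-to-head 10–0.

E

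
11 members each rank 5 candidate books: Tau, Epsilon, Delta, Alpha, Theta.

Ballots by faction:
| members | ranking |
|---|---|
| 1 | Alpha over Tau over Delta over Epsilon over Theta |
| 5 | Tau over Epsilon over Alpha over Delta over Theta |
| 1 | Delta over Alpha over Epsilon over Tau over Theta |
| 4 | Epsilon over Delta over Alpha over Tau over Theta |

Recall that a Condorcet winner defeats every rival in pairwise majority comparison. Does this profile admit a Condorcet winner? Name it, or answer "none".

Check each pair by majority over 11 ballots:
Tau vs Epsilon: Tau wins 6–5.
Tau vs Delta: Tau wins 6–5.
Tau vs Alpha: Alpha, 6–5.
Tau–Theta: Tau 11–0.
Epsilon vs Delta: Epsilon, 9–2.
Epsilon vs Alpha: Epsilon wins 9–2.
Epsilon vs Theta: Epsilon wins 11–0.
Delta vs Alpha: Alpha, 6–5.
Delta vs Theta: Delta wins 11–0.
Alpha–Theta: Alpha 11–0.
Each book drops at least one matchup (Tau loses to Alpha; Epsilon loses to Tau; Delta loses to Tau; Alpha loses to Epsilon; Theta loses to Tau); the cycle Tau → Epsilon → Alpha → Tau rules out a Condorcet winner.

none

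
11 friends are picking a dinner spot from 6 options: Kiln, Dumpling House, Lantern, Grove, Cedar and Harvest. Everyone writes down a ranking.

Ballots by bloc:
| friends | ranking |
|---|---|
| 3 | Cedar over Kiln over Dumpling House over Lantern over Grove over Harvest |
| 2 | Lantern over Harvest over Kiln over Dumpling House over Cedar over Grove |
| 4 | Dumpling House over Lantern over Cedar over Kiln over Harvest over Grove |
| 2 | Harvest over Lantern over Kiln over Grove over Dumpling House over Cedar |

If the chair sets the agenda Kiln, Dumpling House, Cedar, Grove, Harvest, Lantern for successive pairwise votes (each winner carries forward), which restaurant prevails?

Round 1: Kiln vs Dumpling House — 7–4, Kiln advances.
Round 2: Kiln vs Cedar — 4–7, Cedar advances.
Round 3: Cedar vs Grove — 9–2, Cedar advances.
Round 4: Cedar vs Harvest — 7–4, Cedar advances.
Round 5: Cedar vs Lantern — 3–8, Lantern advances.
The agenda winner is Lantern.

Lantern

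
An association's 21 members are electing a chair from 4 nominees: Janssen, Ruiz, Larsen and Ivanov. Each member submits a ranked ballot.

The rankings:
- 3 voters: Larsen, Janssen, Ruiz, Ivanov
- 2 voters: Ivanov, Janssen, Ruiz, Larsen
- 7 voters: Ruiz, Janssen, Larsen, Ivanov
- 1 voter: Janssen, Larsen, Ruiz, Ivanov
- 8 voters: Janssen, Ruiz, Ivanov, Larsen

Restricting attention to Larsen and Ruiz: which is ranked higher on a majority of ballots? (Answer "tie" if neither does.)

Ruiz

Ballots ranking Larsen above Ruiz: 3 + 1 = 4.
Ballots ranking Ruiz above Larsen: 21 − 4 = 17.
Ruiz wins the head-to-head 17–4.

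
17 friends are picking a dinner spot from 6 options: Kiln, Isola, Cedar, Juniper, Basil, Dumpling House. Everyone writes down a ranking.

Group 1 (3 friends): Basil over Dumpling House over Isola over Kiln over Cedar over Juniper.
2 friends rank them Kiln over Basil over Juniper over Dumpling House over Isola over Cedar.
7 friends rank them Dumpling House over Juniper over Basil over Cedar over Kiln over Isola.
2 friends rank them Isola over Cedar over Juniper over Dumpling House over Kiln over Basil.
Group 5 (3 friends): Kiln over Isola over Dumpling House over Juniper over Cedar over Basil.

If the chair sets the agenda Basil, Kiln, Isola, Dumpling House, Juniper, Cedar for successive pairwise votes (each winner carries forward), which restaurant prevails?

Dumpling House

Round 1: Basil vs Kiln — 10–7, Basil advances.
Round 2: Basil vs Isola — 12–5, Basil advances.
Round 3: Basil vs Dumpling House — 5–12, Dumpling House advances.
Round 4: Dumpling House vs Juniper — 13–4, Dumpling House advances.
Round 5: Dumpling House vs Cedar — 15–2, Dumpling House advances.
Dumpling House survives the agenda.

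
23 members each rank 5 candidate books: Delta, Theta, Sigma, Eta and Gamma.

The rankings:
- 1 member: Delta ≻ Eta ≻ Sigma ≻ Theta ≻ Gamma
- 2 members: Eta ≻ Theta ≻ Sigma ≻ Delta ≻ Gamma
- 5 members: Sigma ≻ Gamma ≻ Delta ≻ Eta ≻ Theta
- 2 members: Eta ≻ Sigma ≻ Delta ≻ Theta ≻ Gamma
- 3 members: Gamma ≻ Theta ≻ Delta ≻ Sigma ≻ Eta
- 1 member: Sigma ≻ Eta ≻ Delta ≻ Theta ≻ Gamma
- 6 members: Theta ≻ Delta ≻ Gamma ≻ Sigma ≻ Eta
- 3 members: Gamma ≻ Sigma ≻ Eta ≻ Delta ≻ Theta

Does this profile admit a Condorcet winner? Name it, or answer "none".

none

Pairwise majorities:
Delta vs Theta: Delta, 12–11.
Delta–Sigma: Sigma 13–10.
Delta vs Eta: Delta, 15–8.
Delta vs Gamma: Delta wins 12–11.
Theta vs Sigma: Sigma, 12–11.
Theta vs Eta: Eta, 14–9.
Theta vs Gamma: Theta, 12–11.
Sigma–Eta: Sigma 18–5.
Sigma vs Gamma: Gamma wins 12–11.
Eta vs Gamma: Gamma, 17–6.
Each book drops at least one matchup (Delta loses to Sigma; Theta loses to Delta; Sigma loses to Gamma; Eta loses to Delta; Gamma loses to Delta); the cycle Delta beats Gamma beats Sigma beats Delta rules out a Condorcet winner.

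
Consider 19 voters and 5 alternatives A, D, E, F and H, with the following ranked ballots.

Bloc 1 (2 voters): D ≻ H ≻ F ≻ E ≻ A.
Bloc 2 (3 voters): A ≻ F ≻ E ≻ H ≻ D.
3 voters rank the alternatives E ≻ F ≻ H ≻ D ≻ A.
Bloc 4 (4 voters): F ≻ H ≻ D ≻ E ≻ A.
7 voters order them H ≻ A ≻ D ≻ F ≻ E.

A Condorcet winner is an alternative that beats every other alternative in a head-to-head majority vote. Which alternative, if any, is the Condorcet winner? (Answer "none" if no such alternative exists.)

Pairwise majorities:
A vs D: A wins 10–9.
A vs E: A wins 10–9.
A–F: A 10–9.
A–H: H 16–3.
D vs E: D wins 13–6.
D vs F: F, 10–9.
D vs H: H wins 17–2.
E vs F: F, 16–3.
E–H: H 13–6.
F vs H: F, 10–9.
Every alternative loses at least once (A loses to H; D loses to A; E loses to A; F loses to A; H loses to F). The majority relation contains the cycle A beats F beats H beats A, so there is no Condorcet winner.

none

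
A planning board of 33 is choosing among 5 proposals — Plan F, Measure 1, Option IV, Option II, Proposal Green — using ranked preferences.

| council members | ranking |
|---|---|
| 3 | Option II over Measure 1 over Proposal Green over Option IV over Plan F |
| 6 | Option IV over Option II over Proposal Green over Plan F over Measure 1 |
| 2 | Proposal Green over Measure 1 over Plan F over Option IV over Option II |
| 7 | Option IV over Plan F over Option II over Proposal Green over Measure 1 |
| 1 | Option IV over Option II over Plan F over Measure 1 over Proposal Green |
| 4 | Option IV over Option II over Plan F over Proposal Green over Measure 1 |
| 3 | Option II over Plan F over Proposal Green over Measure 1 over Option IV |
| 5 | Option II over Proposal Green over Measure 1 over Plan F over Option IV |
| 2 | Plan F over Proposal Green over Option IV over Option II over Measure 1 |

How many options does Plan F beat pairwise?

2

Plan F against each rival (33 council members):
Plan F vs Measure 1: Plan F wins 23–10.
Plan F vs Option IV: 12 to 21, Option IV.
Plan F vs Option II: Option II, 22–11.
Plan F vs Proposal Green: Plan F, 17–16.
Plan F beats Measure 1, Proposal Green; loses to Option IV, Option II — 2 pairwise wins.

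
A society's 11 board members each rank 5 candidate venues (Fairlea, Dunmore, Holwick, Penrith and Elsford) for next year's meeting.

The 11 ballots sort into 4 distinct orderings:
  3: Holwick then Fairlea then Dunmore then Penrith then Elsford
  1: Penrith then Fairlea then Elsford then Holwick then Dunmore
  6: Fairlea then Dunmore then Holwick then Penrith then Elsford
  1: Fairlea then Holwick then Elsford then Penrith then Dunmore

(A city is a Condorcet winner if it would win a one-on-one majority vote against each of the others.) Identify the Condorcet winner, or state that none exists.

Fairlea

Pairwise majorities:
Fairlea–Dunmore: Fairlea 11–0.
Fairlea–Holwick: Fairlea 8–3.
Fairlea vs Penrith: Fairlea wins 10–1.
Fairlea vs Elsford: Fairlea wins 11–0.
Dunmore vs Holwick: Dunmore wins 6–5.
Dunmore vs Penrith: Dunmore preferred on 3+6 = 9 ballots; Dunmore wins 9–2.
Dunmore vs Elsford: 3+6 = 9 for Dunmore, 2 for Elsford — Dunmore by 9–2.
Holwick–Penrith: Holwick 10–1.
Holwick–Elsford: Holwick 10–1.
Penrith vs Elsford: Penrith preferred on 3+1+6 = 10 ballots; Penrith wins 10–1.
Fairlea wins every pairwise contest, so Fairlea is the Condorcet winner.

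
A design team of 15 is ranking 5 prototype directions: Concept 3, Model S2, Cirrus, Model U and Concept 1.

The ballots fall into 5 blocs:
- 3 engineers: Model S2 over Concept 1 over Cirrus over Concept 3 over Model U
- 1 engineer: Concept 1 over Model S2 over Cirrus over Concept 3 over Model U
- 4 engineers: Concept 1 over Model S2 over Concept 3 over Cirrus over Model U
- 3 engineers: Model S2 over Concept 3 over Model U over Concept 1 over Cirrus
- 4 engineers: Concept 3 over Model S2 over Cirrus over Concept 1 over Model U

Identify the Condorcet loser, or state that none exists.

Model U

Pairwise majorities:
Concept 3 vs Model S2: Model S2 wins 11–4.
Concept 3 vs Cirrus: Concept 3 wins 11–4.
Concept 3 vs Model U: Concept 3 preferred on 3+1+4+3+4 = 15 ballots; Concept 3 wins 15–0.
Concept 3 vs Concept 1: Concept 3 preferred on 3+4 = 7 ballots; Concept 1 wins 8–7.
Model S2 vs Cirrus: 3+1+4+3+4 = 15 for Model S2, 0 for Cirrus — Model S2 by 15–0.
Model S2 vs Model U: Model S2 wins 15–0.
Model S2 vs Concept 1: 10 to 5, Model S2.
Cirrus vs Model U: 12 to 3, Cirrus.
Cirrus vs Concept 1: 4 to 11, Concept 1.
Model U vs Concept 1: 3 to 12, Concept 1.
Only Model U has no wins; Model U is the Condorcet loser.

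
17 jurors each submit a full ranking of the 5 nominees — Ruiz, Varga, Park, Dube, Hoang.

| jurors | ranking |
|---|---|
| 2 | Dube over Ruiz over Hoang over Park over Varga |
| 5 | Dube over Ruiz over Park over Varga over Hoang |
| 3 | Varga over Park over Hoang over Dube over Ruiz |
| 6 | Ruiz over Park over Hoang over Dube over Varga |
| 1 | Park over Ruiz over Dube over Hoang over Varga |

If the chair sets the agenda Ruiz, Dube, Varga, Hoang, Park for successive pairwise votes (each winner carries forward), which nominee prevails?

Park

Round 1: Ruiz vs Dube — 7–10, Dube advances.
Round 2: Dube vs Varga — 14–3, Dube advances.
Round 3: Dube vs Hoang — 8–9, Hoang advances.
Round 4: Hoang vs Park — 2–15, Park advances.
Park survives the agenda.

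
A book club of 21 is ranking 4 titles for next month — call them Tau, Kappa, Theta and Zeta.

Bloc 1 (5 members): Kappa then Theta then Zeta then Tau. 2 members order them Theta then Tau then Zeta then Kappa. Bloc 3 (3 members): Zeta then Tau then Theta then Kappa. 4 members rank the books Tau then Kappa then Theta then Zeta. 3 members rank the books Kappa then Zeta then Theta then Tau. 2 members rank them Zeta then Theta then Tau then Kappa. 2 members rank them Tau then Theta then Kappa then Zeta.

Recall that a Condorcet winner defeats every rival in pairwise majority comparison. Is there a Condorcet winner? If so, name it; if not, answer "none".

Check each pair by majority over 21 ballots:
Tau vs Kappa: 13 to 8, Tau.
Tau vs Theta: Tau preferred on 3+4+2 = 9 ballots; Theta wins 12–9.
Tau–Zeta: Zeta 13–8.
Kappa vs Theta: 12 to 9, Kappa.
Kappa vs Zeta: Kappa, 14–7.
Theta vs Zeta: 13 to 8, Theta.
Every book loses at least once (Tau loses to Theta; Kappa loses to Tau; Theta loses to Kappa; Zeta loses to Kappa). The majority relation contains the cycle Tau > Kappa > Theta > Tau, so there is no Condorcet winner.

none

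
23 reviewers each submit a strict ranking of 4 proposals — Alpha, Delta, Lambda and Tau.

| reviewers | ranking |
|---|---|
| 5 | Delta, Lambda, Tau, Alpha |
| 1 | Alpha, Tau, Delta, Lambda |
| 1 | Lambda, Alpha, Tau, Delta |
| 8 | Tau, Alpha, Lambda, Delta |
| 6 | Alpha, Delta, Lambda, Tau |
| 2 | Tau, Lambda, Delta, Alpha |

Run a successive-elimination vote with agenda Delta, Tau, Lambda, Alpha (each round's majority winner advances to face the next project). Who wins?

Alpha

Round 1: Delta vs Tau — 11–12, Tau advances.
Round 2: Tau vs Lambda — 11–12, Lambda advances.
Round 3: Lambda vs Alpha — 8–15, Alpha advances.
The agenda winner is Alpha.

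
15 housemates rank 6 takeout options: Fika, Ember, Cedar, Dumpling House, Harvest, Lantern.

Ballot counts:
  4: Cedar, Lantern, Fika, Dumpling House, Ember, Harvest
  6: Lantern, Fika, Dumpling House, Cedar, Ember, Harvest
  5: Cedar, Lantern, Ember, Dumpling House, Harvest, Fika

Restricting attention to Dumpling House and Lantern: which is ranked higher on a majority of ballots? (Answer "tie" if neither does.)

No ballot ranks Dumpling House above Lantern: 0.
Ballots ranking Lantern above Dumpling House: 15 − 0 = 15.
Lantern wins the head-to-head 15–0.

Lantern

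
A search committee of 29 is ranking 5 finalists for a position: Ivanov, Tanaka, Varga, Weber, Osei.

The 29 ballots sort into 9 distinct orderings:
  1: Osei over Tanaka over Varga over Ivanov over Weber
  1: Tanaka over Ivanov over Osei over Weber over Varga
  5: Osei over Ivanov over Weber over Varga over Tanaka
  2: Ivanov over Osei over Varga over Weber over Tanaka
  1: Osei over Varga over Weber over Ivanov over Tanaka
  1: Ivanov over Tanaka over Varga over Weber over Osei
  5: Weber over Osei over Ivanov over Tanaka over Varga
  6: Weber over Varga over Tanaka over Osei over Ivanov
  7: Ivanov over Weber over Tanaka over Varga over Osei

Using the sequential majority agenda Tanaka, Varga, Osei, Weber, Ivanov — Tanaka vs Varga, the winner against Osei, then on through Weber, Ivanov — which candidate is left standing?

Round 1: Tanaka vs Varga — 15–14, Tanaka advances.
Round 2: Tanaka vs Osei — 15–14, Tanaka advances.
Round 3: Tanaka vs Weber — 3–26, Weber advances.
Round 4: Weber vs Ivanov — 12–17, Ivanov advances.
The agenda winner is Ivanov.

Ivanov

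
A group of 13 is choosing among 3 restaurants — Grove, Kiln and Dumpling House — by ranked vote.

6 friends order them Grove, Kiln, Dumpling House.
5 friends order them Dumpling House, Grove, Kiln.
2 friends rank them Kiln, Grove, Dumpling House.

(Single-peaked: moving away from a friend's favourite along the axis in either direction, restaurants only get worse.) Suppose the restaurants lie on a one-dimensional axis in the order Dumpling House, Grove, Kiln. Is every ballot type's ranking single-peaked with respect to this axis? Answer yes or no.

Axis positions: Dumpling House=1, Grove=2, Kiln=3.
Ballot type 1 (peak Grove at position 2): ranking walks positions 2-3-1, expanding outward from the peak — single-peaked.
Ballot type 2 (peak Dumpling House at position 1): ranking walks positions 1-2-3, expanding outward from the peak — single-peaked.
Ballot type 3 (peak Kiln at position 3): ranking walks positions 3-2-1, expanding outward from the peak — single-peaked.
Every ranking is single-peaked on this axis.

yes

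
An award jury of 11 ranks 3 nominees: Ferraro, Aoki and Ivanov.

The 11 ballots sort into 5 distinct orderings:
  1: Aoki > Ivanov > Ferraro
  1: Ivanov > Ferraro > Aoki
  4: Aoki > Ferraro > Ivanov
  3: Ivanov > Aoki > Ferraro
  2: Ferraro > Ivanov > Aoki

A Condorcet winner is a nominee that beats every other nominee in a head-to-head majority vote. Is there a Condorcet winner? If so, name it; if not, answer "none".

none

Head-to-head results (11 jurors):
Ferraro vs Aoki: Aoki, 8–3.
Ferraro vs Ivanov: Ferraro wins 6–5.
Aoki–Ivanov: Ivanov 6–5.
Each nominee drops at least one matchup (Ferraro loses to Aoki; Aoki loses to Ivanov; Ivanov loses to Ferraro); the cycle Ferraro beats Ivanov beats Aoki beats Ferraro rules out a Condorcet winner.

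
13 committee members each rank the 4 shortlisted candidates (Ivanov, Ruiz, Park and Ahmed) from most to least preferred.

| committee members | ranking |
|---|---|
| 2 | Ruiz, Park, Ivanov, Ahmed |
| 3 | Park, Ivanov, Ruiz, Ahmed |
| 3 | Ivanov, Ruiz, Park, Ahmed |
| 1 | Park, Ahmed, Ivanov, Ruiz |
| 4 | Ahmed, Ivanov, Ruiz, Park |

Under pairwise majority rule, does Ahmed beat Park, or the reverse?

Ballots ranking Ahmed above Park: 4.
Ballots ranking Park above Ahmed: 13 − 4 = 9.
Park wins the head-to-head 9–4.

Park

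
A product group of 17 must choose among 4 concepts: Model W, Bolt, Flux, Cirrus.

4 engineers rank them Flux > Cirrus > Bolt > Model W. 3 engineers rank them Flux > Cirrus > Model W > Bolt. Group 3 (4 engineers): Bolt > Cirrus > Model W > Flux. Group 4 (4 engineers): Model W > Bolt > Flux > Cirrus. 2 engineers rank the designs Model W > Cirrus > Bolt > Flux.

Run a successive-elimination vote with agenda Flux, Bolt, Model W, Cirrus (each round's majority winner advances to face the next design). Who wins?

Cirrus

Round 1: Flux vs Bolt — 7–10, Bolt advances.
Round 2: Bolt vs Model W — 8–9, Model W advances.
Round 3: Model W vs Cirrus — 6–11, Cirrus advances.
Cirrus survives the agenda.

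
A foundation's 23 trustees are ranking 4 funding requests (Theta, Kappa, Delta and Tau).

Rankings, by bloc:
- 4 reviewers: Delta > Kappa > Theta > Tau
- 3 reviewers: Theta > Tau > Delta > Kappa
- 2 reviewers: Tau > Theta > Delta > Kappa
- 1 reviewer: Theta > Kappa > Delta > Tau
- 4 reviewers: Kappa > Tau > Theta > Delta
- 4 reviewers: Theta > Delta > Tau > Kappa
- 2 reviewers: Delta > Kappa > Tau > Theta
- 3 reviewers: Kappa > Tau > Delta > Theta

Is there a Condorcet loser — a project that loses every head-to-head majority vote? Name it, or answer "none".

none

Pairwise majorities:
Theta vs Kappa: Kappa wins 13–10.
Theta–Delta: Theta 14–9.
Theta vs Tau: Theta wins 12–11.
Kappa vs Delta: Kappa preferred on 1+4+3 = 8 ballots; Delta wins 15–8.
Kappa vs Tau: Kappa is ranked higher on 4+1+4+2+3 = 14 ballots, Tau on 9. Kappa wins 14–9.
Delta–Tau: Tau 12–11.
Each project has at least one pairwise win (Theta beats Delta; Kappa beats Theta; Delta beats Kappa; Tau beats Delta) — no Condorcet loser.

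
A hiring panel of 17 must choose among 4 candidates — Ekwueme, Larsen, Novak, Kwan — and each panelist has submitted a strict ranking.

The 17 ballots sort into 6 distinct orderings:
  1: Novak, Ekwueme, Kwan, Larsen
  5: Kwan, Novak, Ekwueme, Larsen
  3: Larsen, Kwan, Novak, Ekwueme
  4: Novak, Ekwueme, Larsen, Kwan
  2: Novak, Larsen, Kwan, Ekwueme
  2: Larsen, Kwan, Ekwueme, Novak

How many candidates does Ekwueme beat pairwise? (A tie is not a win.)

Ekwueme against each rival (17 committee members):
Ekwueme vs Larsen: Ekwueme is ranked higher on 1+5+4 = 10 ballots, Larsen on 7. Ekwueme wins 10–7.
Ekwueme vs Novak: 2 to 15, Novak.
Ekwueme vs Kwan: 1+4 = 5 for Ekwueme, 12 for Kwan — Kwan by 12–5.
Ekwueme beats Larsen; loses to Novak, Kwan — 1 pairwise win.

1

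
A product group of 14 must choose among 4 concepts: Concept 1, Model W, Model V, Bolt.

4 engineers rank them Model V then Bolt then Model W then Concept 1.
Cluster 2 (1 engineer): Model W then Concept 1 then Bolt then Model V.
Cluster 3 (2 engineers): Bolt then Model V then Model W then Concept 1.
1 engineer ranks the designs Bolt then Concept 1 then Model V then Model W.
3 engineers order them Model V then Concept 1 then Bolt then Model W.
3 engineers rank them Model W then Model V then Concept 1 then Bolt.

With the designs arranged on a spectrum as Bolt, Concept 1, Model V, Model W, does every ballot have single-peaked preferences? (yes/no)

Axis positions: Bolt=1, Concept 1=2, Model V=3, Model W=4.
Cluster 1: ranking walks positions 3-1-4-2; Bolt is ranked above Concept 1 even though Concept 1 lies between Bolt and the peak Model V on the axis — preferences dip and rise again. Not single-peaked.
Cluster 2: ranking walks positions 4-2-1-3; Concept 1 is ranked above Model V even though Model V lies between Concept 1 and the peak Model W on the axis — preferences dip and rise again. Not single-peaked.
Cluster 3: ranking walks positions 1-3-4-2; Model V is ranked above Concept 1 even though Concept 1 lies between Model V and the peak Bolt on the axis — preferences dip and rise again. Not single-peaked.
Cluster 4 (peak Bolt at position 1): ranking walks positions 1-2-3-4, expanding outward from the peak — single-peaked.
Cluster 5 (peak Model V at position 3): ranking walks positions 3-2-1-4, expanding outward from the peak — single-peaked.
Cluster 6 (peak Model W at position 4): ranking walks positions 4-3-2-1, expanding outward from the peak — single-peaked.
Cluster 1 violates single-peakedness, so the profile is not single-peaked on this axis.

no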